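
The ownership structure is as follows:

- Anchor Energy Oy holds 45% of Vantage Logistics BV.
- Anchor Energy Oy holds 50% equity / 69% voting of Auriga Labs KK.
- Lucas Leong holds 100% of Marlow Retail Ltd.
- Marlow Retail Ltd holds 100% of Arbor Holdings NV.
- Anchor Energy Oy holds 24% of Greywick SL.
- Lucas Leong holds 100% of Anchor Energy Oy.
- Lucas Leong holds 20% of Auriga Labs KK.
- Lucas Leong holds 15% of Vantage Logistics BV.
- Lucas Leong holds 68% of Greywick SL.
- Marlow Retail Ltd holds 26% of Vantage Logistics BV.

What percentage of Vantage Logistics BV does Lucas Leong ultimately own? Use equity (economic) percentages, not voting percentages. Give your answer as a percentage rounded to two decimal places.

86.00%

Lucas reaches Vantage along 3 paths.
Direct stake: 15% = 15%.
Via Anchor: 100% × 45% = 45%.
Via Marlow: 100% × 26% = 26%.
Total: 15% + 45% + 26% = 86%.
Rounded: 86.00%.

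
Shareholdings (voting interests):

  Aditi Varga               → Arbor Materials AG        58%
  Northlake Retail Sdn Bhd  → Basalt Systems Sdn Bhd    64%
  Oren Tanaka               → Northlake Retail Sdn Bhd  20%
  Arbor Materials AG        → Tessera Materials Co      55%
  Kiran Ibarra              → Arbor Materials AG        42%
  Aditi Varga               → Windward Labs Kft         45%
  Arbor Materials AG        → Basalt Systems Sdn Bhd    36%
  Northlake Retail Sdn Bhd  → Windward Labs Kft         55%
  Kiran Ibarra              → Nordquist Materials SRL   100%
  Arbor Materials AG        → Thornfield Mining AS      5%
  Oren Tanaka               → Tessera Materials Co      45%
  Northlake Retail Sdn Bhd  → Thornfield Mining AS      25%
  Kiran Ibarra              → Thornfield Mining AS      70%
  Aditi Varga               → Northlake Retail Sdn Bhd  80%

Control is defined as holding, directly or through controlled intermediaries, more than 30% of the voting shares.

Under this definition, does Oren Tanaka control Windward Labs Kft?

No

Oren holds 45% of Tessera, so Oren controls Tessera.
Neither Oren nor any entity Oren controls holds any voting interest in Windward.
So Oren does not control Windward.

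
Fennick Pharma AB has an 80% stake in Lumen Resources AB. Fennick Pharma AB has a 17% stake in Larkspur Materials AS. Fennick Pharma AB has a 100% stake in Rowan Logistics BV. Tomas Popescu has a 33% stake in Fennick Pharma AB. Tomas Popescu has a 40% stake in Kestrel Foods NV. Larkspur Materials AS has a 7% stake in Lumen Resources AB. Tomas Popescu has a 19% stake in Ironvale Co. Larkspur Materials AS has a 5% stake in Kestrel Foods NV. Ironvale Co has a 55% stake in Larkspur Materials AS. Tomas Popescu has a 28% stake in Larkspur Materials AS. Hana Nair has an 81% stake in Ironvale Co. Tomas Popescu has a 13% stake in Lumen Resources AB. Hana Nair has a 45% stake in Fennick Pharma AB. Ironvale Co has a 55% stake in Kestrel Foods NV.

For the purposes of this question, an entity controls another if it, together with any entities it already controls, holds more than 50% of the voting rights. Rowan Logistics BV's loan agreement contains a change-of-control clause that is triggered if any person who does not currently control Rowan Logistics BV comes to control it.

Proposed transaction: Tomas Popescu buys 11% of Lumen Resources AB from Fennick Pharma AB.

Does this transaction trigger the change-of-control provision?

No

The purchase adds only to Tomas's holdings (Fennick's stake shrinks), so Tomas is the only person who could newly come to control Rowan.
Tomas's largest direct stake is 40% in Kestrel, which does not meet the threshold, so Tomas controls no company.
Neither Tomas nor any entity Tomas controls holds any voting interest in Rowan.
So before the transaction, Tomas does not control Rowan.
After the purchase, Tomas's direct stake in Lumen rises to 13% + 11% = 24%, and Fennick's stake falls to 69%.
Tomas's side now holds 24% of Lumen, not > 50%, so Tomas still does not control Lumen.
After the transaction, neither Tomas nor any entity Tomas controls holds a voting interest in Rowan, so Tomas still does not control it.
No new person acquires control, so the clause is not triggered.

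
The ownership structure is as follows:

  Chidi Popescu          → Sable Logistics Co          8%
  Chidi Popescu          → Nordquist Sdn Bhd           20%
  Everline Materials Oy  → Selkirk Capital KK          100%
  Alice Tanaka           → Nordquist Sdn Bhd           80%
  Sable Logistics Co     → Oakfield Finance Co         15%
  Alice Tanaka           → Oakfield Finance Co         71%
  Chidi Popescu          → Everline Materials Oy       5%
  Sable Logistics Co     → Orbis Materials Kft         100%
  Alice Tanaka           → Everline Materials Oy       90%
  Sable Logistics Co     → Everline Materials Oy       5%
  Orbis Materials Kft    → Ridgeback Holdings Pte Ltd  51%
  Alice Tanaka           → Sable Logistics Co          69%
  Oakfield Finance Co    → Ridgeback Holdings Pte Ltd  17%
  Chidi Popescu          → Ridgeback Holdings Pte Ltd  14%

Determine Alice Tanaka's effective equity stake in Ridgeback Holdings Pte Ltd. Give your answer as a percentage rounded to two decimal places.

Alice reaches Ridgeback along 3 paths.
Via Oakfield: 71% × 17% = 12.07%.
Via Sable → Oakfield: 69% × 15% × 17% = 1.7595%.
Via Sable → Orbis: 69% × 100% × 51% = 35.19%.
Total: 12.07% + 1.7595% + 35.19% = 49.0195%.
Rounded: 49.02%.

49.02%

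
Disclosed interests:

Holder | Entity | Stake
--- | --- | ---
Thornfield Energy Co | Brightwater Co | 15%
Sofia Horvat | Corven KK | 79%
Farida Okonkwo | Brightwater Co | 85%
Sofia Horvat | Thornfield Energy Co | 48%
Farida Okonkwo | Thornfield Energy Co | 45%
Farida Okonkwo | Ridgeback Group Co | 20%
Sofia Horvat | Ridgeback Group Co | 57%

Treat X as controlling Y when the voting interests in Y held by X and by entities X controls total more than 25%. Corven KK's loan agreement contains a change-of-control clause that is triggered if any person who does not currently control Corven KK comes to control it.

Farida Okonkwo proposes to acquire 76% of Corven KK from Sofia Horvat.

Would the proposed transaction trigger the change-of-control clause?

The purchase adds only to Farida's holdings (Sofia's stake shrinks), so Farida is the only person who could newly come to control Corven.
Farida holds 45% of Thornfield, so Farida controls Thornfield.
Thornfield and Farida together hold 15% + 85% = 100% of Brightwater, so Farida controls Brightwater.
Neither Farida nor any entity Farida controls holds any voting interest in Corven.
So before the transaction, Farida does not control Corven.
After the purchase, Farida holds 76% of Corven directly, and Sofia's stake falls to 3%.
Farida holds 76% of Corven, so Farida controls Corven.
Farida did not control Corven before and does after, so the clause is triggered.

Yes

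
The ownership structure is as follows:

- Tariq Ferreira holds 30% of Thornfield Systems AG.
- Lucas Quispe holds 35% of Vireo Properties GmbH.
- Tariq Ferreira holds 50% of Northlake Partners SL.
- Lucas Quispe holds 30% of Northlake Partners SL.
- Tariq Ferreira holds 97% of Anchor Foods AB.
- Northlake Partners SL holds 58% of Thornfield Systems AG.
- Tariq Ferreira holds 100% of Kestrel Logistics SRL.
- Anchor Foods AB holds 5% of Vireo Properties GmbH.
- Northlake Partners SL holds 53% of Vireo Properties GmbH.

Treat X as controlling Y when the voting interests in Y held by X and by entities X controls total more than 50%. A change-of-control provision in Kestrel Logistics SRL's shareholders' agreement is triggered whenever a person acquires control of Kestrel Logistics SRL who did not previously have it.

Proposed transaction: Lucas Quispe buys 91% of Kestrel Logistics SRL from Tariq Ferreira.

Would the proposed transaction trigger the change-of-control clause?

The purchase adds only to Lucas's holdings (Tariq's stake shrinks), so Lucas is the only person who could newly come to control Kestrel.
Lucas's largest direct stake is 35% in Vireo, which does not meet the threshold, so Lucas controls no company.
Neither Lucas nor any entity Lucas controls holds any voting interest in Kestrel.
So before the transaction, Lucas does not control Kestrel.
After the purchase, Lucas holds 91% of Kestrel directly, and Tariq's stake falls to 9%.
Lucas holds 91% of Kestrel, so Lucas controls Kestrel.
Lucas did not control Kestrel before and does after, so the clause is triggered.

Yes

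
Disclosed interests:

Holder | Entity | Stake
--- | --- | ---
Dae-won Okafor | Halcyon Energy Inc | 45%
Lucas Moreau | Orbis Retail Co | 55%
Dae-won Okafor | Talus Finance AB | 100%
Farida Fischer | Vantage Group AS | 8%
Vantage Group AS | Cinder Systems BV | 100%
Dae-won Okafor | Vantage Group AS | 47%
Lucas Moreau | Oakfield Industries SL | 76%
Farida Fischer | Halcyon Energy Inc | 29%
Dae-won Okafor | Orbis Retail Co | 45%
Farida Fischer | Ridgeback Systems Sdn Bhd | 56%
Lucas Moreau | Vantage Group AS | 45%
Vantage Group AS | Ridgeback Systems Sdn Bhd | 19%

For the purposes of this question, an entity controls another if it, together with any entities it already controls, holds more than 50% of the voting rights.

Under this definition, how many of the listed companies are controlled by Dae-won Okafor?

1

Dae-won holds 100% of Talus, so Dae-won controls Talus.
No other company's threshold is met.
Dae-won controls 1 company.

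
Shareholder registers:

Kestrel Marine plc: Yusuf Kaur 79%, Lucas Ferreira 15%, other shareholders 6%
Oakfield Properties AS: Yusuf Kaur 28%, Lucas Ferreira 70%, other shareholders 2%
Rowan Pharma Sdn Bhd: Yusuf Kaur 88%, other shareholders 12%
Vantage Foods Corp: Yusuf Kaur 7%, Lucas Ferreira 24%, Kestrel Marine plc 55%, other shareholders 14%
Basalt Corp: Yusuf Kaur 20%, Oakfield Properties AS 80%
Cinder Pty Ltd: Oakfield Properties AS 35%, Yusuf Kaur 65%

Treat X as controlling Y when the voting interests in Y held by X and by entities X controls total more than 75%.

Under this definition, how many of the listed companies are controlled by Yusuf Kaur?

2

Yusuf holds 79% of Kestrel, so Yusuf controls Kestrel.
Yusuf holds 88% of Rowan, so Yusuf controls Rowan.
No other company's threshold is met.
Yusuf controls 2 companies.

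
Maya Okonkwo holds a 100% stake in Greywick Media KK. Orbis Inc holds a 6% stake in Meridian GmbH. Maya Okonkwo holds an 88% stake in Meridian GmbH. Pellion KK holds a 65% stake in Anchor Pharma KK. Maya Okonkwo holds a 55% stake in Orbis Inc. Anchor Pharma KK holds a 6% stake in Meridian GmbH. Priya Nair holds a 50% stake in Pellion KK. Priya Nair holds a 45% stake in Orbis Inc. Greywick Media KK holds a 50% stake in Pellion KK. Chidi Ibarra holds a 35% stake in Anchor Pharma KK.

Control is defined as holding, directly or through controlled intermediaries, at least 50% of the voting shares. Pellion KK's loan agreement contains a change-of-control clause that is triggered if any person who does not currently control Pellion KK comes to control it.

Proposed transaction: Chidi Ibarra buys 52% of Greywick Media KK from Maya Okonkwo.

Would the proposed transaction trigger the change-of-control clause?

Yes

The purchase adds only to Chidi's holdings (Maya's stake shrinks), so Chidi is the only person who could newly come to control Pellion.
Chidi's largest direct stake is 35% in Anchor, which does not meet the threshold, so Chidi controls no company.
Neither Chidi nor any entity Chidi controls holds any voting interest in Pellion.
So before the transaction, Chidi does not control Pellion.
After the purchase, Chidi holds 52% of Greywick directly, and Maya's stake falls to 48%.
Chidi holds 52% of Greywick, so Chidi controls Greywick.
Greywick holds 50% of Pellion, so Chidi controls Pellion.
Chidi did not control Pellion before and does after, so the clause is triggered.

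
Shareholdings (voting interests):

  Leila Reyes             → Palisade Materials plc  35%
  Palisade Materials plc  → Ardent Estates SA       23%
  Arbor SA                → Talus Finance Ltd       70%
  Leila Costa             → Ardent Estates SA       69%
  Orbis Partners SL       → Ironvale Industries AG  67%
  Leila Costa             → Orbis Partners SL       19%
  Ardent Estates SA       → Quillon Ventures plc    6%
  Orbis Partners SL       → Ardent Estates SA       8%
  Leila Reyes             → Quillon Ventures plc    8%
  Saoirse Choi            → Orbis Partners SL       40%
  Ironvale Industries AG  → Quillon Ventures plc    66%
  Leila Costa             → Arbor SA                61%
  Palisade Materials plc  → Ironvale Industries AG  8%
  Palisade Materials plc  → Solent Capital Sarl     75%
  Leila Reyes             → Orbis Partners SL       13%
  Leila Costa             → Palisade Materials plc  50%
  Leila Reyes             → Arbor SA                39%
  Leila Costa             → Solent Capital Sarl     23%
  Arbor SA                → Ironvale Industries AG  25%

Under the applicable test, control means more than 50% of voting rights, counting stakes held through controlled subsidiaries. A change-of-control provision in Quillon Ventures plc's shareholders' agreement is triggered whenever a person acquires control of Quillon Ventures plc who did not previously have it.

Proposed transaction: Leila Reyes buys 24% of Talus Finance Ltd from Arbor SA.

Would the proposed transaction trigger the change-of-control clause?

No

The purchase adds only to Leila Reyes's holdings (Arbor's stake shrinks), so Leila Reyes is the only person who could newly come to control Quillon.
Leila Reyes's largest direct stake is 39% in Arbor, which does not meet the threshold, so Leila Reyes controls no company.
In Quillon, Leila Reyes's side holds only 8%, not > 50%.
So before the transaction, Leila Reyes does not control Quillon.
After the purchase, Leila Reyes holds 24% of Talus directly, and Arbor's stake falls to 46%.
Leila Reyes's side now holds 24% of Talus, not > 50%, so Leila Reyes still does not control Talus.
After the transaction, Leila Reyes's side holds 8% of Quillon, not > 50%, so Leila Reyes still does not control Quillon.
No new person acquires control, so the clause is not triggered.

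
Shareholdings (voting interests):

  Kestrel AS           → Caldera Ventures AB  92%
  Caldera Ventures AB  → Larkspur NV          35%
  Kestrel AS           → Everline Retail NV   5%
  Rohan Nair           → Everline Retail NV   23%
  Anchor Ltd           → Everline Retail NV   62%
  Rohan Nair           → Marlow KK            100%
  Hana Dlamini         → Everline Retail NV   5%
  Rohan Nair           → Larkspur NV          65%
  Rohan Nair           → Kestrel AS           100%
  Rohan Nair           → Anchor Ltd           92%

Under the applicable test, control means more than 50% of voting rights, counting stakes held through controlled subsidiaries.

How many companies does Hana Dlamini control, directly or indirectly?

Hana's largest direct stake is 5% in Everline, which does not meet the threshold.
Hana controls 0 companies.

0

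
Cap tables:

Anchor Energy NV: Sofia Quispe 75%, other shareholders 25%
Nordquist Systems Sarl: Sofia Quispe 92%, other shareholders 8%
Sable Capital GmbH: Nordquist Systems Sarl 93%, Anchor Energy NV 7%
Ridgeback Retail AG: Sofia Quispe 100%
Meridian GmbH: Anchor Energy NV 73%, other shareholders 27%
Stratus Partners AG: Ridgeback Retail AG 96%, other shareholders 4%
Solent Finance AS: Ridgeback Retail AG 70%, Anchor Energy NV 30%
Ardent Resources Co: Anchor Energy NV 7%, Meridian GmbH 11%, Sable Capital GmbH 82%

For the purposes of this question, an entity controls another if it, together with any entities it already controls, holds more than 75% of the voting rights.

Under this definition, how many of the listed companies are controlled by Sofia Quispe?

Sofia holds 92% of Nordquist, so Sofia controls Nordquist.
Nordquist holds 93% of Sable, so Sofia controls Sable.
Sofia holds 100% of Ridgeback, so Sofia controls Ridgeback.
Ridgeback holds 96% of Stratus, so Sofia controls Stratus.
Sable holds 82% of Ardent, so Sofia controls Ardent.
No other company's threshold is met.
Sofia controls 5 companies.

5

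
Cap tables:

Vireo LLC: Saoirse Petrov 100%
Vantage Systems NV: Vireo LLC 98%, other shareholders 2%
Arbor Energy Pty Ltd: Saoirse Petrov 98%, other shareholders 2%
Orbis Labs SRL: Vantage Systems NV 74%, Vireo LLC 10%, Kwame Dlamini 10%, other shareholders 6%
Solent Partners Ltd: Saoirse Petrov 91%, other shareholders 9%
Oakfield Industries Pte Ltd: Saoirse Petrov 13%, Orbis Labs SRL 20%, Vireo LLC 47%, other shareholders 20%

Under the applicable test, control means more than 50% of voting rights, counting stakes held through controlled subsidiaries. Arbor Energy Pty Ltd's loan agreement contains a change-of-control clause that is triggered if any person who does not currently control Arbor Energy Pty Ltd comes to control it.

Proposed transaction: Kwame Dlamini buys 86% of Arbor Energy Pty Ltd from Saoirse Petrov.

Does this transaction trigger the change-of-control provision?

The purchase adds only to Kwame's holdings (Saoirse's stake shrinks), so Kwame is the only person who could newly come to control Arbor.
Kwame's largest direct stake is 10% in Orbis, which does not meet the threshold, so Kwame controls no company.
Neither Kwame nor any entity Kwame controls holds any voting interest in Arbor.
So before the transaction, Kwame does not control Arbor.
After the purchase, Kwame holds 86% of Arbor directly, and Saoirse's stake falls to 12%.
Kwame holds 86% of Arbor, so Kwame controls Arbor.
Kwame did not control Arbor before and does after, so the clause is triggered.

Yes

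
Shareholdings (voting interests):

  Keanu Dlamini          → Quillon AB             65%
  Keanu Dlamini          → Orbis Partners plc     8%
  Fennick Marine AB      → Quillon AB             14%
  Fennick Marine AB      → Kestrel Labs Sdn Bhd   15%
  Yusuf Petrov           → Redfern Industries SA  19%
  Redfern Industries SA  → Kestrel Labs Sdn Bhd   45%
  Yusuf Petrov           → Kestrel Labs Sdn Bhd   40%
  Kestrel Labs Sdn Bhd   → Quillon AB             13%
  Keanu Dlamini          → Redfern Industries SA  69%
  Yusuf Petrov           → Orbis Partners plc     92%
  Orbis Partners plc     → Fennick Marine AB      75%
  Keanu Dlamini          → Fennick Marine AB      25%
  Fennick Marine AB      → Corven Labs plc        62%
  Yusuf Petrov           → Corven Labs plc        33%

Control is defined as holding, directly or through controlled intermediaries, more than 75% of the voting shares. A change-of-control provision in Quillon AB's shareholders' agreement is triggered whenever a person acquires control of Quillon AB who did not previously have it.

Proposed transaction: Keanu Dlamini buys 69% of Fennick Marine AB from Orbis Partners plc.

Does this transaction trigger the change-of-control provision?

The purchase adds only to Keanu's holdings (Orbis's stake shrinks), so Keanu is the only person who could newly come to control Quillon.
Keanu's largest direct stake is 69% in Redfern, which does not meet the threshold, so Keanu controls no company.
In Quillon, Keanu's side holds only 65%, not > 75%.
So before the transaction, Keanu does not control Quillon.
After the purchase, Keanu's direct stake in Fennick rises to 25% + 69% = 94%, and Orbis's stake falls to 6%.
Keanu holds 94% of Fennick, so Keanu controls Fennick.
Keanu and Fennick together hold 65% + 14% = 79% of Quillon, so Keanu controls Quillon.
Keanu did not control Quillon before and does after, so the clause is triggered.

Yes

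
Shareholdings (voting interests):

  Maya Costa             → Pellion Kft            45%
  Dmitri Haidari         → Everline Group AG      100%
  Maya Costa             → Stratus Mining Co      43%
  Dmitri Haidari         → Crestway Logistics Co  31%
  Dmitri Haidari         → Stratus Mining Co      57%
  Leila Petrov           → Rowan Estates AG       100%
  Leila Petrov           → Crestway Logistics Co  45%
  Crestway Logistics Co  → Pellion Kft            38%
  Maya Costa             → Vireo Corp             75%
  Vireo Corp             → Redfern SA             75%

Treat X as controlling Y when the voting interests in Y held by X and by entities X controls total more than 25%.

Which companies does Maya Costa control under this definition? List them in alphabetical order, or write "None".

Maya holds 43% of Stratus, so Maya controls Stratus.
Maya holds 45% of Pellion, so Maya controls Pellion.
Maya holds 75% of Vireo, so Maya controls Vireo.
Vireo holds 75% of Redfern, so Maya controls Redfern.
No other company's threshold is met.

Pellion Kft, Redfern SA, Stratus Mining Co, Vireo Corp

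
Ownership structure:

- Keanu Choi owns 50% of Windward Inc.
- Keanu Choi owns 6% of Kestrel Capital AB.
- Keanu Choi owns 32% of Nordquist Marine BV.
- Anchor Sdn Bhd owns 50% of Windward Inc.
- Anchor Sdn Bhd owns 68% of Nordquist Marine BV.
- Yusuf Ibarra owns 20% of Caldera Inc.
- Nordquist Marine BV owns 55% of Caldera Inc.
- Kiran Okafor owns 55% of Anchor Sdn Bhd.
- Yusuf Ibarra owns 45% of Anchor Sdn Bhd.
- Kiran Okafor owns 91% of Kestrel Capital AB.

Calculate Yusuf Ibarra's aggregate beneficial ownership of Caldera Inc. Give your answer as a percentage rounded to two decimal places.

Yusuf reaches Caldera along 2 paths.
Direct stake: 20% = 20%.
Via Anchor → Nordquist: 45% × 68% × 55% = 16.83%.
Total: 20% + 16.83% = 36.83%.

36.83%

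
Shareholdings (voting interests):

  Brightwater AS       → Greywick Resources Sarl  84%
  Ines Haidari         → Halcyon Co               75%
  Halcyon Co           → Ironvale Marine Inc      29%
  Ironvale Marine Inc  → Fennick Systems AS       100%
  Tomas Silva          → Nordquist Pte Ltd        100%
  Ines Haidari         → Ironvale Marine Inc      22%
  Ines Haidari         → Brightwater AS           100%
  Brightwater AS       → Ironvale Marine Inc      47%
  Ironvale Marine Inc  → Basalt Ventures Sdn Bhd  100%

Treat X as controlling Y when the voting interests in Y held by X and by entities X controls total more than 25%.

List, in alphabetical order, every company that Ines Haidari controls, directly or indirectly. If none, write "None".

Basalt Ventures Sdn Bhd, Brightwater AS, Fennick Systems AS, Greywick Resources Sarl, Halcyon Co, Ironvale Marine Inc

Ines holds 75% of Halcyon, so Ines controls Halcyon.
Ines holds 100% of Brightwater, so Ines controls Brightwater.
Brightwater holds 84% of Greywick, so Ines controls Greywick.
Halcyon and Ines and Brightwater together hold 29% + 22% + 47% = 98% of Ironvale, so Ines controls Ironvale.
Ironvale holds 100% of Fennick, so Ines controls Fennick.
Ironvale holds 100% of Basalt, so Ines controls Basalt.
No other company's threshold is met.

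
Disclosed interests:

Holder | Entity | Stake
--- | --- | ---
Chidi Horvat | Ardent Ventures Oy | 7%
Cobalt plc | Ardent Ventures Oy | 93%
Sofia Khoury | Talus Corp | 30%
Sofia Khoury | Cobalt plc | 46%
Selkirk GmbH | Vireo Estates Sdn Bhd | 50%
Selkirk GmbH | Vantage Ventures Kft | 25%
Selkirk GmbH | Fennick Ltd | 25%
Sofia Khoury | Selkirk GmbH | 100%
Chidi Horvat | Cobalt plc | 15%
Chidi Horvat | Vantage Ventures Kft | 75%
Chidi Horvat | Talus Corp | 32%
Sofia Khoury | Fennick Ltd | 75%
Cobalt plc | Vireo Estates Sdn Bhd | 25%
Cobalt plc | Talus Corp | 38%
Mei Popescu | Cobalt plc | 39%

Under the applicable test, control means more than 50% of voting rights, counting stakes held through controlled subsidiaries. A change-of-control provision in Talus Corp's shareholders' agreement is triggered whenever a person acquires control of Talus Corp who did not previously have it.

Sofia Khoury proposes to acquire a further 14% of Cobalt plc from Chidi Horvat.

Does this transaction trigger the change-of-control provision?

Yes

The purchase adds only to Sofia's holdings (Chidi's stake shrinks), so Sofia is the only person who could newly come to control Talus.
Sofia holds 100% of Selkirk, so Sofia controls Selkirk.
Sofia and Selkirk together hold 75% + 25% = 100% of Fennick, so Sofia controls Fennick.
In Talus, Sofia's side holds only 30%, not > 50%.
So before the transaction, Sofia does not control Talus.
After the purchase, Sofia's direct stake in Cobalt rises to 46% + 14% = 60%, and Chidi's stake falls to 1%.
Sofia holds 60% of Cobalt, so Sofia controls Cobalt.
Cobalt and Sofia together hold 38% + 30% = 68% of Talus, so Sofia controls Talus.
Sofia did not control Talus before and does after, so the clause is triggered.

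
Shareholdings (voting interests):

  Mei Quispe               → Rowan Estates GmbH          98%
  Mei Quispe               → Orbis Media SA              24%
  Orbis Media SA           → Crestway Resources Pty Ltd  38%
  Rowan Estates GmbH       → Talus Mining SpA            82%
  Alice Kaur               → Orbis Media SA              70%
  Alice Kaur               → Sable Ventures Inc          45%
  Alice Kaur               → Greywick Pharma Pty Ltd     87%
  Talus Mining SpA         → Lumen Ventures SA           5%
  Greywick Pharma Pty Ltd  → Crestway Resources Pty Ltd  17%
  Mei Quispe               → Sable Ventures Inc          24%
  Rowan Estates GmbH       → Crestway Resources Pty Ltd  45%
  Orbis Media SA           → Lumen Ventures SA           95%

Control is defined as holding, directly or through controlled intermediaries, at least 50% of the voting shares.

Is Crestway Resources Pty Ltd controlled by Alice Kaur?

Yes

Alice holds 87% of Greywick, so Alice controls Greywick.
Alice holds 70% of Orbis, so Alice controls Orbis.
Orbis and Greywick together hold 38% + 17% = 55% of Crestway, so Alice controls Crestway.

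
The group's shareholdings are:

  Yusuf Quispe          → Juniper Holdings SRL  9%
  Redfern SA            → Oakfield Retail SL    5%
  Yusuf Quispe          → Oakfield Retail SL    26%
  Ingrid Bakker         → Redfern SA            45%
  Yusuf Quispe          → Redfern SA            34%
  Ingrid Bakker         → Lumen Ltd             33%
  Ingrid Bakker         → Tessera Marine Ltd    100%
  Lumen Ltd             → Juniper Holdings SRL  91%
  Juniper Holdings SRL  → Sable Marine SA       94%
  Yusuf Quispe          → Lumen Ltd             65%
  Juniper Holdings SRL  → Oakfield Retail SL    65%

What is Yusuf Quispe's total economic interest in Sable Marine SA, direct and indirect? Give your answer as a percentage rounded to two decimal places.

Yusuf reaches Sable along 2 paths.
Via Juniper: 9% × 94% = 8.46%.
Via Lumen → Juniper: 65% × 91% × 94% = 55.601%.
Total: 8.46% + 55.601% = 64.061%.
Rounded: 64.06%.

64.06%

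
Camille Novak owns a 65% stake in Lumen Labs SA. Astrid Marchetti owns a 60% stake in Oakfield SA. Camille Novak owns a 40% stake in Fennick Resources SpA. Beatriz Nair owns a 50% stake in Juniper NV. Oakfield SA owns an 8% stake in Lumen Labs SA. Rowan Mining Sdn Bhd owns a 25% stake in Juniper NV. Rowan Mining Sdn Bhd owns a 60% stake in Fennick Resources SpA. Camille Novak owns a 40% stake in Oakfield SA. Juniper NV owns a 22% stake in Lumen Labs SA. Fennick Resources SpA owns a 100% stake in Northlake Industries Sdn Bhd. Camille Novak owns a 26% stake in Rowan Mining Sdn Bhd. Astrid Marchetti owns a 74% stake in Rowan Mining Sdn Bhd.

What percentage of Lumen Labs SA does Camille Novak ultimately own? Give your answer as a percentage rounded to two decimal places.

Camille reaches Lumen along 3 paths.
Direct stake: 65% = 65%.
Via Rowan → Juniper: 26% × 25% × 22% = 1.43%.
Via Oakfield: 40% × 8% = 3.2%.
Total: 65% + 1.43% + 3.2% = 69.63%.

69.63%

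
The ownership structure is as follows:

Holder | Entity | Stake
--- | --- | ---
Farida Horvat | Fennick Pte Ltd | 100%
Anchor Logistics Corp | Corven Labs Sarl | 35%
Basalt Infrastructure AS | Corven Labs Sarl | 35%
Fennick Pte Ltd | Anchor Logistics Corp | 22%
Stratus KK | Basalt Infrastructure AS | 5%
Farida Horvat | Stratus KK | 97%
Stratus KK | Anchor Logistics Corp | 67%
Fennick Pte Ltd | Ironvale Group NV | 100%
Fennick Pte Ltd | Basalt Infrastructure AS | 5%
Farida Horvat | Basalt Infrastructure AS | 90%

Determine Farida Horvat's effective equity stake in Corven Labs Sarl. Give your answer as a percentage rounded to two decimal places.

Farida reaches Corven along 5 paths.
Via Stratus → Basalt: 97% × 5% × 35% = 1.6975%.
Via Fennick → Basalt: 100% × 5% × 35% = 1.75%.
Via Basalt: 90% × 35% = 31.5%.
Via Fennick → Anchor: 100% × 22% × 35% = 7.7%.
Via Stratus → Anchor: 97% × 67% × 35% = 22.7465%.
Total: 1.6975% + 1.75% + 31.5% + 7.7% + 22.7465% = 65.394%.
Rounded: 65.39%.

65.39%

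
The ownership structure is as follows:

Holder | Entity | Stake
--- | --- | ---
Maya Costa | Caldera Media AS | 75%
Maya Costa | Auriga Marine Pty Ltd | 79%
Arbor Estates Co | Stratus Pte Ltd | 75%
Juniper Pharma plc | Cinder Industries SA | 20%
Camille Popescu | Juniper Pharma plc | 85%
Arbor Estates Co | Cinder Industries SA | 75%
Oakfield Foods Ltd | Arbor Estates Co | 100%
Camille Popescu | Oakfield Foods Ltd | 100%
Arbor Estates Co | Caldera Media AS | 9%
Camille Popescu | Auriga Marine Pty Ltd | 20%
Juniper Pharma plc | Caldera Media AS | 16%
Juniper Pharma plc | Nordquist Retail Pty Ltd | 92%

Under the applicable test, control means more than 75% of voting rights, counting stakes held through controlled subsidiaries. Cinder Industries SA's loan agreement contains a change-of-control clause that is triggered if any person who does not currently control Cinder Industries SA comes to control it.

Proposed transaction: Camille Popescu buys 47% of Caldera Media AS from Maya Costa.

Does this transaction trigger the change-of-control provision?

No

The purchase adds only to Camille's holdings (Maya's stake shrinks), so Camille is the only person who could newly come to control Cinder.
Camille holds 85% of Juniper, so Camille controls Juniper.
Camille holds 100% of Oakfield, so Camille controls Oakfield.
Oakfield holds 100% of Arbor, so Camille controls Arbor.
Arbor and Juniper together hold 75% + 20% = 95% of Cinder, so Camille controls Cinder.
So Camille already controls Cinder before the transaction.
After the purchase, Camille holds 47% of Caldera directly, and Maya's stake falls to 28%.
Camille controlled Cinder already, so this is not a new person acquiring control; every other person's position is unchanged or reduced.
No new person acquires control, so the clause is not triggered.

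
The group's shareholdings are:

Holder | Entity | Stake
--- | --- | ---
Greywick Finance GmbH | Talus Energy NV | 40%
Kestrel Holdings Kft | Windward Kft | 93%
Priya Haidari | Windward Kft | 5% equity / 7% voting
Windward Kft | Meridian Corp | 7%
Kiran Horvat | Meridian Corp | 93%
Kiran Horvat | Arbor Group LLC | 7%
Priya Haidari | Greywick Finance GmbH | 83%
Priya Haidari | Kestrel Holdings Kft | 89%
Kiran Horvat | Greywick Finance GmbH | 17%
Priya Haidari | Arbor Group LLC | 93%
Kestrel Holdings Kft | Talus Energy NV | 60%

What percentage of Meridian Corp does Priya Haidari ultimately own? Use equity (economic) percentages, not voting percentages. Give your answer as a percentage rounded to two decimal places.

Priya reaches Meridian along 2 paths.
Via Kestrel → Windward: 89% × 93% × 7% = 5.7939%.
Via Windward: 5% × 7% = 0.35%.
Total: 5.7939% + 0.35% = 6.1439%.
Rounded: 6.14%.

6.14%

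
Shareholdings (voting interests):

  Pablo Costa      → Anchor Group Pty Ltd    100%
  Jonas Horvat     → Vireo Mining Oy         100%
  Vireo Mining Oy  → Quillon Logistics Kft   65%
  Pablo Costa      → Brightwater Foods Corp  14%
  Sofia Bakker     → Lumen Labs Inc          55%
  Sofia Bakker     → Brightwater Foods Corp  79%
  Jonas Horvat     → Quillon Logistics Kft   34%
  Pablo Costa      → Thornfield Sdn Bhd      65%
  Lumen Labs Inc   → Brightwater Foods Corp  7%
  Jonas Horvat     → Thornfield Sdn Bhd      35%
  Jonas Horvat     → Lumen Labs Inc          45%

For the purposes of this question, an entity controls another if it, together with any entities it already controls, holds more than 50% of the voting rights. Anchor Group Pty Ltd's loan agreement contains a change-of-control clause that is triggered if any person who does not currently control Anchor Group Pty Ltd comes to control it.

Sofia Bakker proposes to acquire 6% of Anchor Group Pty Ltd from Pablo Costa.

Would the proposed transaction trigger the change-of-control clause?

No

The purchase adds only to Sofia's holdings (Pablo's stake shrinks), so Sofia is the only person who could newly come to control Anchor.
Sofia holds 55% of Lumen, so Sofia controls Lumen.
Lumen and Sofia together hold 7% + 79% = 86% of Brightwater, so Sofia controls Brightwater.
Neither Sofia nor any entity Sofia controls holds any voting interest in Anchor.
So before the transaction, Sofia does not control Anchor.
After the purchase, Sofia holds 6% of Anchor directly, and Pablo's stake falls to 94%.
After the transaction, Sofia's side holds 6% of Anchor, not > 50%, so Sofia still does not control Anchor.
No new person acquires control, so the clause is not triggered.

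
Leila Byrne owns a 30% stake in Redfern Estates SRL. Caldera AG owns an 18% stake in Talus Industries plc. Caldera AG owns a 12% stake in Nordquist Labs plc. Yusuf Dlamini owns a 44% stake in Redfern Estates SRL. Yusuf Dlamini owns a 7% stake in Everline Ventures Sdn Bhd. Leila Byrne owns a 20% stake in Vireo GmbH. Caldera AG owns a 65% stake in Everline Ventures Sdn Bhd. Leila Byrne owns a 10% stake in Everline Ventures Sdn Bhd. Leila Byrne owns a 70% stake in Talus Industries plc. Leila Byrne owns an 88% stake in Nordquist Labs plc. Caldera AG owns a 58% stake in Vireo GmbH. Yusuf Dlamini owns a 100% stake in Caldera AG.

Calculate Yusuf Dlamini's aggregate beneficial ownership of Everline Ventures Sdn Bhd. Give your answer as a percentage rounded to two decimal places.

72.00%

Yusuf reaches Everline along 2 paths.
Via Caldera: 100% × 65% = 65%.
Direct stake: 7% = 7%.
Total: 65% + 7% = 72%.
Rounded: 72.00%.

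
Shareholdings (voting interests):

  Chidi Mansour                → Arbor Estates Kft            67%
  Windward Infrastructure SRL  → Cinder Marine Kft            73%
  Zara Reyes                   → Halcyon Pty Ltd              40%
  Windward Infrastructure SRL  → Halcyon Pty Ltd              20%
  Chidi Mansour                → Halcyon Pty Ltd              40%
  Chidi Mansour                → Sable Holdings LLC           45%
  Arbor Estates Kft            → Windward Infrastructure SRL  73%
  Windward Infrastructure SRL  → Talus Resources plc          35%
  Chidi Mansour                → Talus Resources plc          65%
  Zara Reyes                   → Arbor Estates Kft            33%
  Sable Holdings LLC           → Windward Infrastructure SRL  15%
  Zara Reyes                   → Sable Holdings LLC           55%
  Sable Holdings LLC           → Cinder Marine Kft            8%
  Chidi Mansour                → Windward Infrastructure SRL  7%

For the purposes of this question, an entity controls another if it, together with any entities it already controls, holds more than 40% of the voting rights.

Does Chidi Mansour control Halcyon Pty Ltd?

Chidi holds 45% of Sable, so Chidi controls Sable.
Chidi holds 67% of Arbor, so Chidi controls Arbor.
Sable and Arbor and Chidi together hold 15% + 73% + 7% = 95% of Windward, so Chidi controls Windward.
Chidi and Windward together hold 40% + 20% = 60% of Halcyon, so Chidi controls Halcyon.

Yes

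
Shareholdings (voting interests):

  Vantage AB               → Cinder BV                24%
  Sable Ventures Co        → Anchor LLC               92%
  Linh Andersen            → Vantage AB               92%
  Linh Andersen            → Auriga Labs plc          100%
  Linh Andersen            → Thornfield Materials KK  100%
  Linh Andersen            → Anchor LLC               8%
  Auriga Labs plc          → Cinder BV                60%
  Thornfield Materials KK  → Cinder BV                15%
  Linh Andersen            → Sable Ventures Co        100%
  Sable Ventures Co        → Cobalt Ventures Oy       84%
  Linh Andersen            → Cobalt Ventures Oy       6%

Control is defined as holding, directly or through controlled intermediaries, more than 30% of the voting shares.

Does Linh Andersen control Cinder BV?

Yes

Linh holds 100% of Auriga, so Linh controls Auriga.
Linh holds 100% of Thornfield, so Linh controls Thornfield.
Linh holds 92% of Vantage, so Linh controls Vantage.
Thornfield and Vantage and Auriga together hold 15% + 24% + 60% = 99% of Cinder, so Linh controls Cinder.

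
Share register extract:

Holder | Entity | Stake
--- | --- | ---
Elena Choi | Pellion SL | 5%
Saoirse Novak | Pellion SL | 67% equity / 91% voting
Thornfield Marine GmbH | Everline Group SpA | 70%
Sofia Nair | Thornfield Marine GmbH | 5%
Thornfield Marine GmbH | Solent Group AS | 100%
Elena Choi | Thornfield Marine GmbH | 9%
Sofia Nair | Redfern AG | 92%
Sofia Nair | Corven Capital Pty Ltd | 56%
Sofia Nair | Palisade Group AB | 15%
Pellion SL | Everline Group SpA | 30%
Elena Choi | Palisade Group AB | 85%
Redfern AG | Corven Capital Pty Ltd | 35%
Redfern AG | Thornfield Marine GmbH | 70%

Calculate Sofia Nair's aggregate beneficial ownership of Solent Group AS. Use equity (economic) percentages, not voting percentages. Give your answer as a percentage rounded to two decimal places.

69.40%

Sofia reaches Solent along 2 paths.
Via Thornfield: 5% × 100% = 5%.
Via Redfern → Thornfield: 92% × 70% × 100% = 64.4%.
Total: 5% + 64.4% = 69.4%.
Rounded: 69.40%.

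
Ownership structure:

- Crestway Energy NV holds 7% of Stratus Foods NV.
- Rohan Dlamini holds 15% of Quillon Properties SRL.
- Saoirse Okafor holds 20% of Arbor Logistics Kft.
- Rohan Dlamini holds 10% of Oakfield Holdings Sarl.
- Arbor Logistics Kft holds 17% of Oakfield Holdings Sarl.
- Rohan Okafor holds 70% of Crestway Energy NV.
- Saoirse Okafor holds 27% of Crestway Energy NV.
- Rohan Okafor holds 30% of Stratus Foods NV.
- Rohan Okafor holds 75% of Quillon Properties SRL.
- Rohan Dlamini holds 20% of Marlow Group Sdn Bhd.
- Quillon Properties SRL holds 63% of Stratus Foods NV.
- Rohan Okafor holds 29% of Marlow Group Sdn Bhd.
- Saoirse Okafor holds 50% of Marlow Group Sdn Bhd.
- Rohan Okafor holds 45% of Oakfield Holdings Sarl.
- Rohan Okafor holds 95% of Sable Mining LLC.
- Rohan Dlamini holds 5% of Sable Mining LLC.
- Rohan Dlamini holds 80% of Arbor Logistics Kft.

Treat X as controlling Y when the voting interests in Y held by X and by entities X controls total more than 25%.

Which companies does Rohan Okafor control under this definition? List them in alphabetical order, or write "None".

Crestway Energy NV, Marlow Group Sdn Bhd, Oakfield Holdings Sarl, Quillon Properties SRL, Sable Mining LLC, Stratus Foods NV

Rohan Okafor holds 75% of Quillon, so Rohan Okafor controls Quillon.
Rohan Okafor holds 70% of Crestway, so Rohan Okafor controls Crestway.
Rohan Okafor holds 95% of Sable, so Rohan Okafor controls Sable.
Rohan Okafor holds 29% of Marlow, so Rohan Okafor controls Marlow.
Quillon and Rohan Okafor and Crestway together hold 63% + 30% + 7% = 100% of Stratus, so Rohan Okafor controls Stratus.
Rohan Okafor holds 45% of Oakfield, so Rohan Okafor controls Oakfield.
No other company's threshold is met.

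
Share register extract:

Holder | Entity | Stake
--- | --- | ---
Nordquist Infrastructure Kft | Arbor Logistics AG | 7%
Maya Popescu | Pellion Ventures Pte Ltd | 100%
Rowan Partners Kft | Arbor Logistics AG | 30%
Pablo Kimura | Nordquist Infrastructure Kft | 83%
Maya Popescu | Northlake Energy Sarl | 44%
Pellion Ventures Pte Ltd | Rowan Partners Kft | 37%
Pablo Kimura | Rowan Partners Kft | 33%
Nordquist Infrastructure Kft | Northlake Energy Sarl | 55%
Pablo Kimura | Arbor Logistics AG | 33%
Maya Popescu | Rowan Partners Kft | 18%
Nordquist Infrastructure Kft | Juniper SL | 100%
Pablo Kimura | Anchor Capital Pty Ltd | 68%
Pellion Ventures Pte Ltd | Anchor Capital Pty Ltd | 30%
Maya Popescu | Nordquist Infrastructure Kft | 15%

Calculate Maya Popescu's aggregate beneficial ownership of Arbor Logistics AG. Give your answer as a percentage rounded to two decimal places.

Maya reaches Arbor along 3 paths.
Via Rowan: 18% × 30% = 5.4%.
Via Pellion → Rowan: 100% × 37% × 30% = 11.1%.
Via Nordquist: 15% × 7% = 1.05%.
Total: 5.4% + 11.1% + 1.05% = 17.55%.

17.55%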